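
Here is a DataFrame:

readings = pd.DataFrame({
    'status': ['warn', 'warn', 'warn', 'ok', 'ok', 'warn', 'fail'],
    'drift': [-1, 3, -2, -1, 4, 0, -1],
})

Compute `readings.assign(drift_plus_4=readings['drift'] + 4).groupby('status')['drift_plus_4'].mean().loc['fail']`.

3.0

add column drift_plus_4 = readings['drift'] + 4:
  status  drift  drift_plus_4
0   warn     -1             3
1   warn      3             7
2   warn     -2             2
3     ok     -1             3
4     ok      4             8
5   warn      0             4
6   fail     -1             3
group by status, mean of drift_plus_4:
status
fail    3.0
ok      5.5
warn    4.0
Name: drift_plus_4, dtype: float64
Finally, value at index 'fail' = 3.0.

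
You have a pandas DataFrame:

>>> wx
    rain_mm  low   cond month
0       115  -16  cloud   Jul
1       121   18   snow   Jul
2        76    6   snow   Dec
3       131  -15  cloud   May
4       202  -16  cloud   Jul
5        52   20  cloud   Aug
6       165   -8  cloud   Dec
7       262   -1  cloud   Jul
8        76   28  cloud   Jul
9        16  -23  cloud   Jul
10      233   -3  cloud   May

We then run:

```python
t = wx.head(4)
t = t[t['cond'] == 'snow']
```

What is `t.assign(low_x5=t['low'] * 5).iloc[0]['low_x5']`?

90

take first 4 rows:
   rain_mm  low   cond month
0      115  -16  cloud   Jul
1      121   18   snow   Jul
2       76    6   snow   Dec
3      131  -15  cloud   May
filter rows where cond == 'snow':
   rain_mm  low  cond month
1      121   18  snow   Jul
2       76    6  snow   Dec
add column low_x5 = t['low'] * 5:
   rain_mm  low  cond month  low_x5
1      121   18  snow   Jul      90
2       76    6  snow   Dec      30
Reading off the value at position 0, column 'low_x5', we get 90.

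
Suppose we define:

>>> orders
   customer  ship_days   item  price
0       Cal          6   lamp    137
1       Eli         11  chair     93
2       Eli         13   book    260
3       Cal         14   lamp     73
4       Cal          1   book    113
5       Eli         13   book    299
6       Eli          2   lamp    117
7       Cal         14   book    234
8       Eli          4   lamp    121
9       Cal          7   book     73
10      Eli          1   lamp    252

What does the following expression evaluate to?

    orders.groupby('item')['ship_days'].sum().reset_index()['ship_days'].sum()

group by item, sum of ship_days:
item
book     48
chair    11
lamp     27
Name: ship_days, dtype: int64
reset_index():
    item  ship_days
0   book         48
1  chair         11
2   lamp         27

86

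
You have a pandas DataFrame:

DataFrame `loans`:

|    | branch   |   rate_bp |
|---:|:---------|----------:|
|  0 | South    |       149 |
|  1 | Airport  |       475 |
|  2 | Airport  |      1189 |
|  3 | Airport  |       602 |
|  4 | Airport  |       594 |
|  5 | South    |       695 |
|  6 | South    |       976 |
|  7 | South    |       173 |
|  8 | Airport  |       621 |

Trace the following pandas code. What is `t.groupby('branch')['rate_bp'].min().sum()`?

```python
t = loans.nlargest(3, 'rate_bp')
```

1884

take 3 rows with largest rate_bp:
    branch  rate_bp
2  Airport     1189
6    South      976
5    South      695
group by branch, min of rate_bp:
branch
Airport    1189
South       695
Name: rate_bp, dtype: int64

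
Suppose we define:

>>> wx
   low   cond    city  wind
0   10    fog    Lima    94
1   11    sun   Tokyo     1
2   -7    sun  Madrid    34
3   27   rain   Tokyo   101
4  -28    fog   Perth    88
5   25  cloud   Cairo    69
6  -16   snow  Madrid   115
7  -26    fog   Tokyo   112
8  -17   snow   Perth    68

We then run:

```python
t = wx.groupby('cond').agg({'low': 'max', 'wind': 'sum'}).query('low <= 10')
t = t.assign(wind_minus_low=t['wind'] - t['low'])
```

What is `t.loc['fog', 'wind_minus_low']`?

group by cond: max(low), sum(wind):
       low  wind
cond            
cloud   25    69
fog     10   294
rain    27   101
snow   -16   183
sun     11    35
filter rows where low <= 10:
      low  wind
cond           
fog    10   294
snow  -16   183
add column wind_minus_low = t['wind'] - t['low']:
      low  wind  wind_minus_low
cond                           
fog    10   294             284
snow  -16   183             199

284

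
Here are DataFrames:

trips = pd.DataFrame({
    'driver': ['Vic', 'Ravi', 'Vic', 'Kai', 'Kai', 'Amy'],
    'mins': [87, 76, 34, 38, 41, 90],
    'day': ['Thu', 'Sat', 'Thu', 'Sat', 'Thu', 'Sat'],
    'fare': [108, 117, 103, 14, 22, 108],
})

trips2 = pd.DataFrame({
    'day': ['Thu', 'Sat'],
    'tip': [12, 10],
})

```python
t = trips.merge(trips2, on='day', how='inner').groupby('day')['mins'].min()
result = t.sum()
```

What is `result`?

merge on 'day' (how='inner') → 6 rows:
  driver  mins  day  fare  tip
0    Vic    87  Thu   108   12
1   Ravi    76  Sat   117   10
2    Vic    34  Thu   103   12
3    Kai    38  Sat    14   10
4    Kai    41  Thu    22   12
5    Amy    90  Sat   108   10
group by day, min of mins:
day
Sat    38
Thu    34
Name: mins, dtype: int64
So sum() = 72.

72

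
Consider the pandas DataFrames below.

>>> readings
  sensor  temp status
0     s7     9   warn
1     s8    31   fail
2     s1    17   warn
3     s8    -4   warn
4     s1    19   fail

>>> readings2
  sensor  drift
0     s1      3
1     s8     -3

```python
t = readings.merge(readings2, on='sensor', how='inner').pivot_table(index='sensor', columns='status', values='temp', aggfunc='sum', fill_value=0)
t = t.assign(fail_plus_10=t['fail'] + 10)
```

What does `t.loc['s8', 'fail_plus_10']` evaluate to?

41

merge on 'sensor' (how='inner') → 4 rows:
  sensor  temp status  drift
0     s8    31   fail     -3
1     s1    17   warn      3
2     s8    -4   warn     -3
3     s1    19   fail      3
pivot: rows=sensor, cols=status, sum(temp):
status  fail  warn
sensor            
s1        19    17
s8        31    -4
add column fail_plus_10 = t['fail'] + 10:
status  fail  warn  fail_plus_10
sensor                          
s1        19    17            29
s8        31    -4            41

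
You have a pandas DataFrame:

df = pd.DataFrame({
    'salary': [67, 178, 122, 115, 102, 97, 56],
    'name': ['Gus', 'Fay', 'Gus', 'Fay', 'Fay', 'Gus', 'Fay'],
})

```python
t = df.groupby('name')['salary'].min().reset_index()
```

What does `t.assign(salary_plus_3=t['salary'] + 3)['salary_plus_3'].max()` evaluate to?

group by name, min of salary:
name
Fay    56
Gus    67
Name: salary, dtype: int64
reset_index():
  name  salary
0  Fay      56
1  Gus      67
add column salary_plus_3 = t['salary'] + 3:
  name  salary  salary_plus_3
0  Fay      56             59
1  Gus      67             70
So max() = 70.

70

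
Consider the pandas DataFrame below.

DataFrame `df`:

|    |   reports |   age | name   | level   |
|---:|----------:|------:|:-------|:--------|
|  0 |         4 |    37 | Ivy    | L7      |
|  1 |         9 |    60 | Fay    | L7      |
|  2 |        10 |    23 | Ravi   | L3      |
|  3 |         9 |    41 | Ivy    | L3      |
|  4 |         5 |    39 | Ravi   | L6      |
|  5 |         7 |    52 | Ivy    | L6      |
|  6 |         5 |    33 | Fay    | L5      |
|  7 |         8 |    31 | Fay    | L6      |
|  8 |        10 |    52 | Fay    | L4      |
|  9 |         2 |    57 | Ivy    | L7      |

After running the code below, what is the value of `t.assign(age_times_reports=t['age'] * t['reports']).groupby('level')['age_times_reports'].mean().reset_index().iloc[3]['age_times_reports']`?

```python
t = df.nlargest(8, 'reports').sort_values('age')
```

269.0

take 8 rows with largest reports:
   reports  age  name level
2       10   23  Ravi    L3
8       10   52   Fay    L4
1        9   60   Fay    L7
3        9   41   Ivy    L3
7        8   31   Fay    L6
5        7   52   Ivy    L6
4        5   39  Ravi    L6
6        5   33   Fay    L5
sort by age:
   reports  age  name level
2       10   23  Ravi    L3
7        8   31   Fay    L6
6        5   33   Fay    L5
4        5   39  Ravi    L6
3        9   41   Ivy    L3
8       10   52   Fay    L4
5        7   52   Ivy    L6
1        9   60   Fay    L7
add column age_times_reports = t['age'] * t['reports']:
   reports  age  name level  age_times_reports
2       10   23  Ravi    L3                230
7        8   31   Fay    L6                248
6        5   33   Fay    L5                165
4        5   39  Ravi    L6                195
3        9   41   Ivy    L3                369
8       10   52   Fay    L4                520
5        7   52   Ivy    L6                364
1        9   60   Fay    L7                540
group by level, mean of age_times_reports:
level
L3    299.5
L4    520.0
L5    165.0
L6    269.0
L7    540.0
Name: age_times_reports, dtype: float64
reset_index():
  level  age_times_reports
0    L3              299.5
1    L4              520.0
2    L5              165.0
3    L6              269.0
4    L7              540.0
Then the value at position 3, column 'age_times_reports': 269.0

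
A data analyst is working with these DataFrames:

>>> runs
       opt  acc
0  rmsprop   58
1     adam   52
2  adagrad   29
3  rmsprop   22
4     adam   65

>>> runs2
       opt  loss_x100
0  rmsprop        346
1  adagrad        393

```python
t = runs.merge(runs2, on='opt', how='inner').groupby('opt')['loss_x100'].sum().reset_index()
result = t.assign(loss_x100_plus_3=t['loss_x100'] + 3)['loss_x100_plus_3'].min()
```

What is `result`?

merge on 'opt' (how='inner') → 3 rows:
       opt  acc  loss_x100
0  rmsprop   58        346
1  adagrad   29        393
2  rmsprop   22        346
group by opt, sum of loss_x100:
opt
adagrad    393
rmsprop    692
Name: loss_x100, dtype: int64
reset_index():
       opt  loss_x100
0  adagrad        393
1  rmsprop        692
add column loss_x100_plus_3 = t['loss_x100'] + 3:
       opt  loss_x100  loss_x100_plus_3
0  adagrad        393               396
1  rmsprop        692               695
Hence 396.

396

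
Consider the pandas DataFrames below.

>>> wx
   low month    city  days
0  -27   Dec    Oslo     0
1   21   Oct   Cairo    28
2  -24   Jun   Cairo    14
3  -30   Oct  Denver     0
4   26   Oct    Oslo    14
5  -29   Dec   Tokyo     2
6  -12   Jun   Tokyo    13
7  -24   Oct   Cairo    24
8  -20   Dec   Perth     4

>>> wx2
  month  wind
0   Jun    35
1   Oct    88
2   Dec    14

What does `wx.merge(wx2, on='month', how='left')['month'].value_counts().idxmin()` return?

merge on 'month' (how='left') → 9 rows:
   low month    city  days  wind
0  -27   Dec    Oslo     0    14
1   21   Oct   Cairo    28    88
2  -24   Jun   Cairo    14    35
3  -30   Oct  Denver     0    88
4   26   Oct    Oslo    14    88
5  -29   Dec   Tokyo     2    14
6  -12   Jun   Tokyo    13    35
7  -24   Oct   Cairo    24    88
8  -20   Dec   Perth     4    14
value_counts of month:
month
Oct    4
Dec    3
Jun    2
Name: count, dtype: int64
Hence Jun.

Jun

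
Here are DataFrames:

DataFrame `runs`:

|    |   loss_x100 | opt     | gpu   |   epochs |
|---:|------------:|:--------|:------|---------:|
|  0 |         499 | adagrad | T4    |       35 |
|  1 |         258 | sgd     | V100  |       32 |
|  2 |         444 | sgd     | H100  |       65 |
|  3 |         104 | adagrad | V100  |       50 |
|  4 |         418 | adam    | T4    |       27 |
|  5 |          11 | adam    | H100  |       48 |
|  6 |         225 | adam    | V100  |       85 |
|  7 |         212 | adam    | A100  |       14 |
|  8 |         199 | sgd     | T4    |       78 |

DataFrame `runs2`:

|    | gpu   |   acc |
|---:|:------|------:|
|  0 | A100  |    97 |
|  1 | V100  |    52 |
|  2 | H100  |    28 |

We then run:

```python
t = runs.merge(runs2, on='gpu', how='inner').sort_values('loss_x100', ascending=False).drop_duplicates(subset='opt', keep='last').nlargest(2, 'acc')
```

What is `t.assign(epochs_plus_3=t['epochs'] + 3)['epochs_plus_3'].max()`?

merge on 'gpu' (how='inner') → 6 rows:
   loss_x100      opt   gpu  epochs  acc
0        258      sgd  V100      32   52
1        444      sgd  H100      65   28
2        104  adagrad  V100      50   52
3         11     adam  H100      48   28
4        225     adam  V100      85   52
5        212     adam  A100      14   97
sort by loss_x100 descending:
   loss_x100      opt   gpu  epochs  acc
1        444      sgd  H100      65   28
0        258      sgd  V100      32   52
4        225     adam  V100      85   52
5        212     adam  A100      14   97
2        104  adagrad  V100      50   52
3         11     adam  H100      48   28
drop duplicate opt (keep=last):
   loss_x100      opt   gpu  epochs  acc
0        258      sgd  V100      32   52
2        104  adagrad  V100      50   52
3         11     adam  H100      48   28
take 2 rows with largest acc:
   loss_x100      opt   gpu  epochs  acc
0        258      sgd  V100      32   52
2        104  adagrad  V100      50   52
add column epochs_plus_3 = t['epochs'] + 3:
   loss_x100      opt   gpu  epochs  acc  epochs_plus_3
0        258      sgd  V100      32   52             35
2        104  adagrad  V100      50   52             53

53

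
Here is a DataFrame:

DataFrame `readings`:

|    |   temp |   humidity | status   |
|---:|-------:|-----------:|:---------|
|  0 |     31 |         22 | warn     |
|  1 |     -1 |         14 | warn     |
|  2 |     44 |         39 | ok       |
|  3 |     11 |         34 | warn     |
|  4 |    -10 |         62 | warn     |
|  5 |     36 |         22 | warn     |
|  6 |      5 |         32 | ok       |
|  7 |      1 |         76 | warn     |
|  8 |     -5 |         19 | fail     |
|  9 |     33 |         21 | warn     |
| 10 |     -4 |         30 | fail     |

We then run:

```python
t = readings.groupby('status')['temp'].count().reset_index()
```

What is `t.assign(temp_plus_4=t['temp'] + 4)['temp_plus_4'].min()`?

group by status, count of temp:
status
fail    2
ok      2
warn    7
Name: temp, dtype: int64
reset_index():
  status  temp
0   fail     2
1     ok     2
2   warn     7
add column temp_plus_4 = t['temp'] + 4:
  status  temp  temp_plus_4
0   fail     2            6
1     ok     2            6
2   warn     7           11
Taking the min of column 'temp_plus_4' gives 6.

6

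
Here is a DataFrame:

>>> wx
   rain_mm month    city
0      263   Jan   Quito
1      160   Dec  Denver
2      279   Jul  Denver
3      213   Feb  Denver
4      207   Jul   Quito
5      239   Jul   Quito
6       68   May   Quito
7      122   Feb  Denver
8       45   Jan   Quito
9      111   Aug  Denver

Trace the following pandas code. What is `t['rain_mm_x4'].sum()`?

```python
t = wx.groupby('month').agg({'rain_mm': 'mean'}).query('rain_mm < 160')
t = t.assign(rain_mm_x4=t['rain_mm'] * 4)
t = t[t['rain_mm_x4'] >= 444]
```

group by month, mean of rain_mm:
          rain_mm
month            
Aug    111.000000
Dec    160.000000
Feb    167.500000
Jan    154.000000
Jul    241.666667
May     68.000000
filter rows where rain_mm < 160:
       rain_mm
month         
Aug      111.0
Jan      154.0
May       68.0
add column rain_mm_x4 = t['rain_mm'] * 4:
       rain_mm  rain_mm_x4
month                     
Aug      111.0       444.0
Jan      154.0       616.0
May       68.0       272.0
filter rows where rain_mm_x4 >= 444:
       rain_mm  rain_mm_x4
month                     
Aug      111.0       444.0
Jan      154.0       616.0

1060.0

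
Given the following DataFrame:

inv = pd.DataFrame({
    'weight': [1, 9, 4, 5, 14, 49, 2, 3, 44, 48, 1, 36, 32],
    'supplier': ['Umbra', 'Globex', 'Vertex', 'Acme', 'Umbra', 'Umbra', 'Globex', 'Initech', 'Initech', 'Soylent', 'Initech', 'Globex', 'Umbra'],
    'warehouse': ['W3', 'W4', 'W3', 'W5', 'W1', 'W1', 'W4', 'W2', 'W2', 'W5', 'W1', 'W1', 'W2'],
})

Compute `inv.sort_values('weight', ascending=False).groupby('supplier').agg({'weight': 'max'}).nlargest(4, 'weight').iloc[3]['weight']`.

36

sort by weight descending:
    weight supplier warehouse
5       49    Umbra        W1
9       48  Soylent        W5
8       44  Initech        W2
11      36   Globex        W1
12      32    Umbra        W2
4       14    Umbra        W1
1        9   Globex        W4
3        5     Acme        W5
2        4   Vertex        W3
7        3  Initech        W2
6        2   Globex        W4
0        1    Umbra        W3
10       1  Initech        W1
group by supplier, max of weight:
          weight
supplier        
Acme           5
Globex        36
Initech       44
Soylent       48
Umbra         49
Vertex         4
take 4 rows with largest weight:
          weight
supplier        
Umbra         49
Soylent       48
Initech       44
Globex        36
value at position 3, column 'weight' → 36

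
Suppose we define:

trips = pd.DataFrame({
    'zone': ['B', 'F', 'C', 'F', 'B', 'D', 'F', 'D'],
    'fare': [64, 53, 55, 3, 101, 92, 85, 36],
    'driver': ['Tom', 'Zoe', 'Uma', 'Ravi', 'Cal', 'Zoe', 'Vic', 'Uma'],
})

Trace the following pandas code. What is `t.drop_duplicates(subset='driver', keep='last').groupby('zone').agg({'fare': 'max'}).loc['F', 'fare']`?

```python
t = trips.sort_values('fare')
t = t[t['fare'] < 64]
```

sort by fare:
  zone  fare driver
3    F     3   Ravi
7    D    36    Uma
1    F    53    Zoe
2    C    55    Uma
0    B    64    Tom
6    F    85    Vic
5    D    92    Zoe
4    B   101    Cal
filter rows where fare < 64:
  zone  fare driver
3    F     3   Ravi
7    D    36    Uma
1    F    53    Zoe
2    C    55    Uma
drop duplicate driver (keep=last):
  zone  fare driver
3    F     3   Ravi
1    F    53    Zoe
2    C    55    Uma
group by zone, max of fare:
      fare
zone      
C       55
F       53

53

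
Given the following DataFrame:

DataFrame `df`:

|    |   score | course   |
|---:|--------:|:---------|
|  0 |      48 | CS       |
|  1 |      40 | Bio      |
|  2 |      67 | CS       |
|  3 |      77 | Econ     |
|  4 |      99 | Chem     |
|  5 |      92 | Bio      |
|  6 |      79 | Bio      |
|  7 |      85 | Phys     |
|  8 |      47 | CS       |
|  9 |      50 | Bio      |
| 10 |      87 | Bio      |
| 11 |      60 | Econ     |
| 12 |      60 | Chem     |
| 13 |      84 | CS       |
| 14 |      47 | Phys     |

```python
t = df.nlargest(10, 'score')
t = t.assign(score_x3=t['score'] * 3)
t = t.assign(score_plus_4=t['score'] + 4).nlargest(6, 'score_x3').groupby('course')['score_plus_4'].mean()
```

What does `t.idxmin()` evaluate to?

CS

take 10 rows with largest score:
    score course
4      99   Chem
5      92    Bio
10     87    Bio
7      85   Phys
13     84     CS
6      79    Bio
3      77   Econ
2      67     CS
11     60   Econ
12     60   Chem
add column score_x3 = t['score'] * 3:
    score course  score_x3
4      99   Chem       297
5      92    Bio       276
10     87    Bio       261
7      85   Phys       255
13     84     CS       252
6      79    Bio       237
3      77   Econ       231
2      67     CS       201
11     60   Econ       180
12     60   Chem       180
add column score_plus_4 = t['score'] + 4:
    score course  score_x3  score_plus_4
4      99   Chem       297           103
5      92    Bio       276            96
10     87    Bio       261            91
7      85   Phys       255            89
13     84     CS       252            88
6      79    Bio       237            83
3      77   Econ       231            81
2      67     CS       201            71
11     60   Econ       180            64
12     60   Chem       180            64
take 6 rows with largest score_x3:
    score course  score_x3  score_plus_4
4      99   Chem       297           103
5      92    Bio       276            96
10     87    Bio       261            91
7      85   Phys       255            89
13     84     CS       252            88
6      79    Bio       237            83
group by course, mean of score_plus_4:
course
Bio      90.0
CS       88.0
Chem    103.0
Phys     89.0
Name: score_plus_4, dtype: float64
Hence CS.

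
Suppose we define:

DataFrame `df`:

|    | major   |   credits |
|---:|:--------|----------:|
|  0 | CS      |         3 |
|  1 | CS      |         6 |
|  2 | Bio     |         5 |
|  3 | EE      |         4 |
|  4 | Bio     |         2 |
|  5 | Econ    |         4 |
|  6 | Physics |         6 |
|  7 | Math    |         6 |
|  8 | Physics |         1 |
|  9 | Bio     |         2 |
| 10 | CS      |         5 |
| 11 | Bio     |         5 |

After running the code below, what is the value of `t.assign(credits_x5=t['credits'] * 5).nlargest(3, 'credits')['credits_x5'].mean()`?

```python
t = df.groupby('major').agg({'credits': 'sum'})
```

group by major, sum of credits:
         credits
major           
Bio           14
CS            14
EE             4
Econ           4
Math           6
Physics        7
add column credits_x5 = t['credits'] * 5:
         credits  credits_x5
major                       
Bio           14          70
CS            14          70
EE             4          20
Econ           4          20
Math           6          30
Physics        7          35
take 3 rows with largest credits:
         credits  credits_x5
major                       
Bio           14          70
CS            14          70
Physics        7          35
mean of column 'credits_x5' → 58.3333333333

58.3333333333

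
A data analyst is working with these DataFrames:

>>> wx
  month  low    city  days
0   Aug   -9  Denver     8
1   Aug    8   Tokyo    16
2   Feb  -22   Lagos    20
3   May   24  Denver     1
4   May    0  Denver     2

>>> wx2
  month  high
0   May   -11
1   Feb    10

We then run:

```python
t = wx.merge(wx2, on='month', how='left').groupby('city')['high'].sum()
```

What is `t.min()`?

-22.0

merge on 'month' (how='left') → 5 rows:
  month  low    city  days  high
0   Aug   -9  Denver     8   NaN
1   Aug    8   Tokyo    16   NaN
2   Feb  -22   Lagos    20  10.0
3   May   24  Denver     1 -11.0
4   May    0  Denver     2 -11.0
group by city, sum of high:
city
Denver   -22.0
Lagos     10.0
Tokyo      0.0
Name: high, dtype: float64
Taking the min of the resulting series gives -22.0.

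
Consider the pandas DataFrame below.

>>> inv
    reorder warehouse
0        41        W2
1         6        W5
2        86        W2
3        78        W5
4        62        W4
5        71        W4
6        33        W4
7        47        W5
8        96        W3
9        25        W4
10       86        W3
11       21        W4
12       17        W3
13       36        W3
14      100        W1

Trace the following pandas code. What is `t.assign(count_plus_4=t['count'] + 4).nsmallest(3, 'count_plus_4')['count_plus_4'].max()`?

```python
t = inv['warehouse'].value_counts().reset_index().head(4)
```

value_counts of warehouse:
warehouse
W4    5
W3    4
W5    3
W2    2
W1    1
Name: count, dtype: int64
reset_index():
  warehouse  count
0        W4      5
1        W3      4
2        W5      3
3        W2      2
4        W1      1
take first 4 rows:
  warehouse  count
0        W4      5
1        W3      4
2        W5      3
3        W2      2
add column count_plus_4 = t['count'] + 4:
  warehouse  count  count_plus_4
0        W4      5             9
1        W3      4             8
2        W5      3             7
3        W2      2             6
take 3 rows with smallest count_plus_4:
  warehouse  count  count_plus_4
3        W2      2             6
2        W5      3             7
1        W3      4             8

8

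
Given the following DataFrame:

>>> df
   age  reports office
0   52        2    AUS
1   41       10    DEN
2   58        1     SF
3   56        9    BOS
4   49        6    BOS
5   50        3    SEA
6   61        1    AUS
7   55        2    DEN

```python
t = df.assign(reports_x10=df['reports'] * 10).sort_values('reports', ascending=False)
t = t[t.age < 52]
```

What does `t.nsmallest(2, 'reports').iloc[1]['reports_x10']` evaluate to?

60

add column reports_x10 = df['reports'] * 10:
   age  reports office  reports_x10
0   52        2    AUS           20
1   41       10    DEN          100
2   58        1     SF           10
3   56        9    BOS           90
4   49        6    BOS           60
5   50        3    SEA           30
6   61        1    AUS           10
7   55        2    DEN           20
sort by reports descending:
   age  reports office  reports_x10
1   41       10    DEN          100
3   56        9    BOS           90
4   49        6    BOS           60
5   50        3    SEA           30
0   52        2    AUS           20
7   55        2    DEN           20
2   58        1     SF           10
6   61        1    AUS           10
filter rows where age < 52:
   age  reports office  reports_x10
1   41       10    DEN          100
4   49        6    BOS           60
5   50        3    SEA           30
take 2 rows with smallest reports:
   age  reports office  reports_x10
5   50        3    SEA           30
4   49        6    BOS           60
Finally, value at position 1, column 'reports_x10' = 60.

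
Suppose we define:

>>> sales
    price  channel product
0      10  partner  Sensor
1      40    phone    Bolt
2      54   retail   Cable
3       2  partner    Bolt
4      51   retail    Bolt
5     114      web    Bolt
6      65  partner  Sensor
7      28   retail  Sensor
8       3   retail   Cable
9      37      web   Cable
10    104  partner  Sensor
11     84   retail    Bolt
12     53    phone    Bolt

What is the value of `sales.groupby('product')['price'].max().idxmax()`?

Bolt

group by product, max of price:
product
Bolt      114
Cable      54
Sensor    104
Name: price, dtype: int64
The label with the largest value is Bolt.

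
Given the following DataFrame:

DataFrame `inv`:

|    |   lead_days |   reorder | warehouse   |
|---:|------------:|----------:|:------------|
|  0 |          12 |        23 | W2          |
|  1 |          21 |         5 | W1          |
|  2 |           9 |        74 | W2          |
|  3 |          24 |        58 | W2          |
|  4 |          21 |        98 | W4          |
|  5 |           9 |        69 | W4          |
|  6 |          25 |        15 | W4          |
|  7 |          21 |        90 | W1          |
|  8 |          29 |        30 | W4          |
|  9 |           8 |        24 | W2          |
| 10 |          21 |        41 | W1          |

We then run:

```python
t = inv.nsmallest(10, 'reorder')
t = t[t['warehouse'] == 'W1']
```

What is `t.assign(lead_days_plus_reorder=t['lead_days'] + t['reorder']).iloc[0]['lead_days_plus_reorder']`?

take 10 rows with smallest reorder:
    lead_days  reorder warehouse
1          21        5        W1
6          25       15        W4
0          12       23        W2
9           8       24        W2
8          29       30        W4
10         21       41        W1
3          24       58        W2
5           9       69        W4
2           9       74        W2
7          21       90        W1
filter rows where warehouse == 'W1':
    lead_days  reorder warehouse
1          21        5        W1
10         21       41        W1
7          21       90        W1
add column lead_days_plus_reorder = t['lead_days'] + t['reorder']:
    lead_days  reorder warehouse  lead_days_plus_reorder
1          21        5        W1                      26
10         21       41        W1                      62
7          21       90        W1                     111
Taking the value at position 0, column 'lead_days_plus_reorder' gives 26.

26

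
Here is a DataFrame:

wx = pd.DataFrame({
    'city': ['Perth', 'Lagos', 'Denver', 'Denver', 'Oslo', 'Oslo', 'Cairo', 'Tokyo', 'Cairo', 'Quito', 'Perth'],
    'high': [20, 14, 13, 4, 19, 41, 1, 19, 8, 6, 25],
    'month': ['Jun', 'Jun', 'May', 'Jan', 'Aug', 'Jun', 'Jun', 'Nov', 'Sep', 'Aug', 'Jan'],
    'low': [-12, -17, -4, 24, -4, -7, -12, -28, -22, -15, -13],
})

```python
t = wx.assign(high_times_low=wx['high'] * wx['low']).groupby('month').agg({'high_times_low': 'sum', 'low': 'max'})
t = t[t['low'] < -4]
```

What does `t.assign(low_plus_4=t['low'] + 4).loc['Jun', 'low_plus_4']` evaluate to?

-3

add column high_times_low = wx['high'] * wx['low']:
      city  high month  low  high_times_low
0    Perth    20   Jun  -12            -240
1    Lagos    14   Jun  -17            -238
2   Denver    13   May   -4             -52
3   Denver     4   Jan   24              96
4     Oslo    19   Aug   -4             -76
5     Oslo    41   Jun   -7            -287
6    Cairo     1   Jun  -12             -12
7    Tokyo    19   Nov  -28            -532
8    Cairo     8   Sep  -22            -176
9    Quito     6   Aug  -15             -90
10   Perth    25   Jan  -13            -325
group by month: sum(high_times_low), max(low):
       high_times_low  low
month                     
Aug              -166   -4
Jan              -229   24
Jun              -777   -7
May               -52   -4
Nov              -532  -28
Sep              -176  -22
filter rows where low < -4:
       high_times_low  low
month                     
Jun              -777   -7
Nov              -532  -28
Sep              -176  -22
add column low_plus_4 = t['low'] + 4:
       high_times_low  low  low_plus_4
month                                 
Jun              -777   -7          -3
Nov              -532  -28         -24
Sep              -176  -22         -18
Then the value at row 'Jun', column 'low_plus_4': -3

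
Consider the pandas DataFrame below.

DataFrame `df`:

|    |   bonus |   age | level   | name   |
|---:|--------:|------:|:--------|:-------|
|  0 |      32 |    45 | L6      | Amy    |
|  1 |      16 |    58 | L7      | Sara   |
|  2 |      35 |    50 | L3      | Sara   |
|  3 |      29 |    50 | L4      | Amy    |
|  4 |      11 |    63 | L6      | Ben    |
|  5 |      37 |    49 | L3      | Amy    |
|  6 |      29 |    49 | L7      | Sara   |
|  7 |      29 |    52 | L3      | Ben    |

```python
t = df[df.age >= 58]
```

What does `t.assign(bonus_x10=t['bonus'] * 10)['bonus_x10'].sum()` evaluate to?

270

filter rows where age >= 58:
   bonus  age level  name
1     16   58    L7  Sara
4     11   63    L6   Ben
add column bonus_x10 = t['bonus'] * 10:
   bonus  age level  name  bonus_x10
1     16   58    L7  Sara        160
4     11   63    L6   Ben        110
Reading off the sum of column 'bonus_x10', we get 270.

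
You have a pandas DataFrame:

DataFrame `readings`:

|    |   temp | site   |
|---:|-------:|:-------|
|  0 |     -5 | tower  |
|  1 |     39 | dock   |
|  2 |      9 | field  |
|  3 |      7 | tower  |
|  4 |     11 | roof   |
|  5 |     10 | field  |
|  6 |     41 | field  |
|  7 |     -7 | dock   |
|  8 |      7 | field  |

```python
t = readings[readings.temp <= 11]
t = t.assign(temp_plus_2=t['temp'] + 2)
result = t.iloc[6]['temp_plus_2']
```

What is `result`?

9

filter rows where temp <= 11:
   temp   site
0    -5  tower
2     9  field
3     7  tower
4    11   roof
5    10  field
7    -7   dock
8     7  field
add column temp_plus_2 = t['temp'] + 2:
   temp   site  temp_plus_2
0    -5  tower           -3
2     9  field           11
3     7  tower            9
4    11   roof           13
5    10  field           12
7    -7   dock           -5
8     7  field            9
So iloc[6]['temp_plus_2'] = 9.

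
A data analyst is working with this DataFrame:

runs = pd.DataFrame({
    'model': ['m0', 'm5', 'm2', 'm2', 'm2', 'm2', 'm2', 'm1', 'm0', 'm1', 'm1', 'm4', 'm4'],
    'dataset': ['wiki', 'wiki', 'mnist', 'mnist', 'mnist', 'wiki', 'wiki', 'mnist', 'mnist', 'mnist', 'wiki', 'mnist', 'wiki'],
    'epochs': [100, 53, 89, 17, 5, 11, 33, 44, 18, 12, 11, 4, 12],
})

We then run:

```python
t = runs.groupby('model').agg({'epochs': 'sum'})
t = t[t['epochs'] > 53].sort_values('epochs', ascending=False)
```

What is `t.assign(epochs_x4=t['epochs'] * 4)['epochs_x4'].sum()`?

1360

group by model, sum of epochs:
       epochs
model        
m0        118
m1         67
m2        155
m4         16
m5         53
filter rows where epochs > 53:
       epochs
model        
m0        118
m1         67
m2        155
sort by epochs descending:
       epochs
model        
m2        155
m0        118
m1         67
add column epochs_x4 = t['epochs'] * 4:
       epochs  epochs_x4
model                   
m2        155        620
m0        118        472
m1         67        268
Taking the sum of column 'epochs_x4' gives 1360.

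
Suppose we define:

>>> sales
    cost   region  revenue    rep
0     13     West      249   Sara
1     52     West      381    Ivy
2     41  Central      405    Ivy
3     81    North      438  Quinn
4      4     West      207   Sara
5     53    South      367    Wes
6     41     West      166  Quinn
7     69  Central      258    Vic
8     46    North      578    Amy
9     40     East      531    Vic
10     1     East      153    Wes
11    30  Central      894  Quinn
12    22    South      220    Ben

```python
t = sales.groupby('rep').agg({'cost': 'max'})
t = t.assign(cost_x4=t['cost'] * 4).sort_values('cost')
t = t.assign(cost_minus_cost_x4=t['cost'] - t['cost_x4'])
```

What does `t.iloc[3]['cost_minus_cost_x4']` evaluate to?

group by rep, max of cost:
       cost
rep        
Amy      46
Ben      22
Ivy      52
Quinn    81
Sara     13
Vic      69
Wes      53
add column cost_x4 = t['cost'] * 4:
       cost  cost_x4
rep                 
Amy      46      184
Ben      22       88
Ivy      52      208
Quinn    81      324
Sara     13       52
Vic      69      276
Wes      53      212
sort by cost:
       cost  cost_x4
rep                 
Sara     13       52
Ben      22       88
Amy      46      184
Ivy      52      208
Wes      53      212
Vic      69      276
Quinn    81      324
add column cost_minus_cost_x4 = t['cost'] - t['cost_x4']:
       cost  cost_x4  cost_minus_cost_x4
rep                                     
Sara     13       52                 -39
Ben      22       88                 -66
Amy      46      184                -138
Ivy      52      208                -156
Wes      53      212                -159
Vic      69      276                -207
Quinn    81      324                -243
Taking the value at position 3, column 'cost_minus_cost_x4' gives -156.

-156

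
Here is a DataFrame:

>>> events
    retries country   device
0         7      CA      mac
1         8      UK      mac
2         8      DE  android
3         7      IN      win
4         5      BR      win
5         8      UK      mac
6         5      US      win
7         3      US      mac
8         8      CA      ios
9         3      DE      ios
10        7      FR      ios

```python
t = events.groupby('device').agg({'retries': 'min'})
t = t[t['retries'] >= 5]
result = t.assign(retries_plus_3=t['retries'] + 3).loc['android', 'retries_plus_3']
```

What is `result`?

11

group by device, min of retries:
         retries
device          
android        8
ios            3
mac            3
win            5
filter rows where retries >= 5:
         retries
device          
android        8
win            5
add column retries_plus_3 = t['retries'] + 3:
         retries  retries_plus_3
device                          
android        8              11
win            5               8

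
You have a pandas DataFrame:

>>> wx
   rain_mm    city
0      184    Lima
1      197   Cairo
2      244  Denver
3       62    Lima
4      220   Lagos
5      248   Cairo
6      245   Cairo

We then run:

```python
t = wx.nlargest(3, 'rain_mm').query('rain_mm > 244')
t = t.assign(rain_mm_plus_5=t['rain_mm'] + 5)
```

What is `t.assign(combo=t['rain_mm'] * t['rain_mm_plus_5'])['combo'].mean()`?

61997.0

take 3 rows with largest rain_mm:
   rain_mm    city
5      248   Cairo
6      245   Cairo
2      244  Denver
filter rows where rain_mm > 244:
   rain_mm   city
5      248  Cairo
6      245  Cairo
add column rain_mm_plus_5 = t['rain_mm'] + 5:
   rain_mm   city  rain_mm_plus_5
5      248  Cairo             253
6      245  Cairo             250
add column combo = t['rain_mm'] * t['rain_mm_plus_5']:
   rain_mm   city  rain_mm_plus_5  combo
5      248  Cairo             253  62744
6      245  Cairo             250  61250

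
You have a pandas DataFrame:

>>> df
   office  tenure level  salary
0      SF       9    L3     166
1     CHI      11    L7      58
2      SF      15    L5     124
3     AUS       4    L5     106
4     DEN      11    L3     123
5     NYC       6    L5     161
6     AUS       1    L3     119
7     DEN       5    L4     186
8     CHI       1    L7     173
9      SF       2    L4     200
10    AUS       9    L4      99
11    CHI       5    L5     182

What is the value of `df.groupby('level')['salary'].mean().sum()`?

556.416666667

group by level, mean of salary:
level
L3    136.000000
L4    161.666667
L5    143.250000
L7    115.500000
Name: salary, dtype: float64
Reading off the sum of the resulting series, we get 556.416666667.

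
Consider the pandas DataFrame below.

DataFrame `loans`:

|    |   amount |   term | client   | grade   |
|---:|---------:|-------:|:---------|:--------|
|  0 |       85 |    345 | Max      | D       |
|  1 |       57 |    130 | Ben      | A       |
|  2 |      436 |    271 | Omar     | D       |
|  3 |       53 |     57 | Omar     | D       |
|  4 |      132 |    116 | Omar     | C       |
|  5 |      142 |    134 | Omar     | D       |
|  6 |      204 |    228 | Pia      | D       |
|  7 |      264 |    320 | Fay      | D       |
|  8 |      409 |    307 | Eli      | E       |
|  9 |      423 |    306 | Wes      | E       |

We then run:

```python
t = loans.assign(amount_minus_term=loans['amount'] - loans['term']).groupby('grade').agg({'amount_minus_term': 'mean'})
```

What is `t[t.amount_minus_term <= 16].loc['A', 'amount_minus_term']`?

-73.0

add column amount_minus_term = loans['amount'] - loans['term']:
   amount  term client grade  amount_minus_term
0      85   345    Max     D               -260
1      57   130    Ben     A                -73
2     436   271   Omar     D                165
3      53    57   Omar     D                 -4
4     132   116   Omar     C                 16
5     142   134   Omar     D                  8
6     204   228    Pia     D                -24
7     264   320    Fay     D                -56
8     409   307    Eli     E                102
9     423   306    Wes     E                117
group by grade, mean of amount_minus_term:
       amount_minus_term
grade                   
A                  -73.0
C                   16.0
D                  -28.5
E                  109.5
filter rows where amount_minus_term <= 16:
       amount_minus_term
grade                   
A                  -73.0
C                   16.0
D                  -28.5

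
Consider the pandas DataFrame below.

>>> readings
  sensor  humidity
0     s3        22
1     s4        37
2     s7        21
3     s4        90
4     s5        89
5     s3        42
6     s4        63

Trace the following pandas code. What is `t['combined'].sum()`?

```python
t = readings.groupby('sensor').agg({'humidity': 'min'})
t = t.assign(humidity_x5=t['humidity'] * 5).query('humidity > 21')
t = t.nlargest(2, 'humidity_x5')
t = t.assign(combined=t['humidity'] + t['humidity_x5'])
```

756

group by sensor, min of humidity:
        humidity
sensor          
s3            22
s4            37
s5            89
s7            21
add column humidity_x5 = t['humidity'] * 5:
        humidity  humidity_x5
sensor                       
s3            22          110
s4            37          185
s5            89          445
s7            21          105
filter rows where humidity > 21:
        humidity  humidity_x5
sensor                       
s3            22          110
s4            37          185
s5            89          445
take 2 rows with largest humidity_x5:
        humidity  humidity_x5
sensor                       
s5            89          445
s4            37          185
add column combined = t['humidity'] + t['humidity_x5']:
        humidity  humidity_x5  combined
sensor                                 
s5            89          445       534
s4            37          185       222
So sum() = 756.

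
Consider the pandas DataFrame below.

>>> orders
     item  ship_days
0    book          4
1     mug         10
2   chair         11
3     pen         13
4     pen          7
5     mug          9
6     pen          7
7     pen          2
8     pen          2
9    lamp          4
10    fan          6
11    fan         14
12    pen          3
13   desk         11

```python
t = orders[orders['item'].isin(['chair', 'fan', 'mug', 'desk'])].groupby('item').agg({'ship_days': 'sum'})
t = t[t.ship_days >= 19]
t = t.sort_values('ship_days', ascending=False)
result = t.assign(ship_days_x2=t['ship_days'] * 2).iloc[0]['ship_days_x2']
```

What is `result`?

filter rows where item in ['chair', 'fan', 'mug', 'desk']:
     item  ship_days
1     mug         10
2   chair         11
5     mug          9
10    fan          6
11    fan         14
13   desk         11
group by item, sum of ship_days:
       ship_days
item            
chair         11
desk          11
fan           20
mug           19
filter rows where ship_days >= 19:
      ship_days
item           
fan          20
mug          19
sort by ship_days descending:
      ship_days
item           
fan          20
mug          19
add column ship_days_x2 = t['ship_days'] * 2:
      ship_days  ship_days_x2
item                         
fan          20            40
mug          19            38

40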